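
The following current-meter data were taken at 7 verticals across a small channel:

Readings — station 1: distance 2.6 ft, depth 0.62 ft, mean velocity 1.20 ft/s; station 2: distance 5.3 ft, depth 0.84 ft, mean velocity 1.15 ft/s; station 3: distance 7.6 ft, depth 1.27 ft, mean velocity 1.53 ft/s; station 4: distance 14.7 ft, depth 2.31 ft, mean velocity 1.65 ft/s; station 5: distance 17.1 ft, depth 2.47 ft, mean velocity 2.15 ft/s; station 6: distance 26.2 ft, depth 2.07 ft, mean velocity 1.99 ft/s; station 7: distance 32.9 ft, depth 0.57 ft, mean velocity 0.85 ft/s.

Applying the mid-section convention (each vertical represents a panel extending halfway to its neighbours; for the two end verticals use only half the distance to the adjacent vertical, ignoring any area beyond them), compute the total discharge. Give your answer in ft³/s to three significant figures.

95.4 ft³/s

w_1 = (5.3 − 2.6)/2 = 1.35 ft; q_1 = 1.20 × 0.62 × 1.35 = 1.004 ft³/s
w_2 = (7.6 − 2.6)/2 = 2.5 ft; q_2 = 1.15 × 0.84 × 2.5 = 2.415 ft³/s
w_3 = (14.7 − 5.3)/2 = 4.7 ft; q_3 = 1.53 × 1.27 × 4.7 = 9.133 ft³/s
w_4 = (17.1 − 7.6)/2 = 4.75 ft; q_4 = 1.65 × 2.31 × 4.75 = 18.10 ft³/s
w_5 = (26.2 − 14.7)/2 = 5.75 ft; q_5 = 2.15 × 2.47 × 5.75 = 30.54 ft³/s
w_6 = (32.9 − 17.1)/2 = 7.9 ft; q_6 = 1.99 × 2.07 × 7.9 = 32.54 ft³/s
w_7 = (32.9 − 26.2)/2 = 3.35 ft; q_7 = 0.85 × 0.57 × 3.35 = 1.623 ft³/s
Q = Σ qᵢ = 95.36 ft³/s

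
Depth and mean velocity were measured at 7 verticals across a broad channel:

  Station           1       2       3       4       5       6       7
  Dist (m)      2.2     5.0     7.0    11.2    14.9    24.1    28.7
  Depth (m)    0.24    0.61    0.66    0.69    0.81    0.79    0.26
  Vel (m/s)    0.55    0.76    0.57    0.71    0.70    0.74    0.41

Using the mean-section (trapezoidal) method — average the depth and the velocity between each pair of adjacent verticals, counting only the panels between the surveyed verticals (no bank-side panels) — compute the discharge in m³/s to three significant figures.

12.1 m³/s

Panel 1-2: Δb = 2.8 m, d̄ = (0.24+0.61)/2 = 0.425, v̄ = (0.55+0.76)/2 = 0.655 → q = 2.8×0.425×0.655 = 0.7795 m³/s
Panel 2-3: Δb = 2 m, d̄ = (0.61+0.66)/2 = 0.635, v̄ = (0.76+0.57)/2 = 0.665 → q = 2×0.635×0.665 = 0.8446 m³/s
Panel 3-4: Δb = 4.2 m, d̄ = (0.66+0.69)/2 = 0.675, v̄ = (0.57+0.71)/2 = 0.64 → q = 4.2×0.675×0.64 = 1.814 m³/s
Panel 4-5: Δb = 3.7 m, d̄ = (0.69+0.81)/2 = 0.75, v̄ = (0.71+0.70)/2 = 0.705 → q = 3.7×0.75×0.705 = 1.956 m³/s
Panel 5-6: Δb = 9.2 m, d̄ = (0.81+0.79)/2 = 0.8, v̄ = (0.70+0.74)/2 = 0.72 → q = 9.2×0.8×0.72 = 5.299 m³/s
Panel 6-7: Δb = 4.6 m, d̄ = (0.79+0.26)/2 = 0.525, v̄ = (0.74+0.41)/2 = 0.575 → q = 4.6×0.525×0.575 = 1.389 m³/s
Q = Σ q = 12.08 m³/s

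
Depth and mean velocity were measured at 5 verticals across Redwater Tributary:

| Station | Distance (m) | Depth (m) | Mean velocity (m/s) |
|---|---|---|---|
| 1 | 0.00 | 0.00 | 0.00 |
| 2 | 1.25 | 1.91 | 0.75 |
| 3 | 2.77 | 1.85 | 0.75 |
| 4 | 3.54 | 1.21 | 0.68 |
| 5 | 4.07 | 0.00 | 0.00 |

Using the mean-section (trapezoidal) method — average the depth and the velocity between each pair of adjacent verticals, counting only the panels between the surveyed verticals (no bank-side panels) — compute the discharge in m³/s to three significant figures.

Panel 1-2: Δb = 1.25 m, d̄ = (0.00+1.91)/2 = 0.955, v̄ = (0.00+0.75)/2 = 0.375 → q = 1.25×0.955×0.375 = 0.4477 m³/s
Panel 2-3: Δb = 1.52 m, d̄ = (1.91+1.85)/2 = 1.88, v̄ = (0.75+0.75)/2 = 0.75 → q = 1.52×1.88×0.75 = 2.143 m³/s
Panel 3-4: Δb = 0.77 m, d̄ = (1.85+1.21)/2 = 1.53, v̄ = (0.75+0.68)/2 = 0.715 → q = 0.77×1.53×0.715 = 0.8423 m³/s
Panel 4-5: Δb = 0.53 m, d̄ = (1.21+0.00)/2 = 0.605, v̄ = (0.68+0.00)/2 = 0.34 → q = 0.53×0.605×0.34 = 0.1090 m³/s
Q = Σ q = 3.542 m³/s

3.54 m³/s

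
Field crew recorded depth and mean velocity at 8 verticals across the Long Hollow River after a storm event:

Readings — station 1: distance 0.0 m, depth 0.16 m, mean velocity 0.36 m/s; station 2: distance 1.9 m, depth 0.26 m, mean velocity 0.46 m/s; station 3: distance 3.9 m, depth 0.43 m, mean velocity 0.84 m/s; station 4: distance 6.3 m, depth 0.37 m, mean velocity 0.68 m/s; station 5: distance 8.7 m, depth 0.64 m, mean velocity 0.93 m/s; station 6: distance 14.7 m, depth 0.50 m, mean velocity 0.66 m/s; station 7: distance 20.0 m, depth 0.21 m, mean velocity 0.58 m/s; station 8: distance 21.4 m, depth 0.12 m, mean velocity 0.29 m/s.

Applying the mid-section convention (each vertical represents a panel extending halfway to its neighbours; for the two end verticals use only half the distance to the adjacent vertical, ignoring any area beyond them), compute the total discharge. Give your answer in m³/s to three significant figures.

w_1 = (1.9 − 0.0)/2 = 0.95 m; q_1 = 0.36 × 0.16 × 0.95 = 0.05472 m³/s
w_2 = (3.9 − 0.0)/2 = 1.95 m; q_2 = 0.46 × 0.26 × 1.95 = 0.2332 m³/s
w_3 = (6.3 − 1.9)/2 = 2.2 m; q_3 = 0.84 × 0.43 × 2.2 = 0.7946 m³/s
w_4 = (8.7 − 3.9)/2 = 2.4 m; q_4 = 0.68 × 0.37 × 2.4 = 0.6038 m³/s
w_5 = (14.7 − 6.3)/2 = 4.2 m; q_5 = 0.93 × 0.64 × 4.2 = 2.500 m³/s
w_6 = (20.0 − 8.7)/2 = 5.65 m; q_6 = 0.66 × 0.50 × 5.65 = 1.865 m³/s
w_7 = (21.4 − 14.7)/2 = 3.35 m; q_7 = 0.58 × 0.21 × 3.35 = 0.4080 m³/s
w_8 = (21.4 − 20.0)/2 = 0.7 m; q_8 = 0.29 × 0.12 × 0.7 = 0.02436 m³/s
Q = Σ qᵢ = 6.483 m³/s

6.48 m³/s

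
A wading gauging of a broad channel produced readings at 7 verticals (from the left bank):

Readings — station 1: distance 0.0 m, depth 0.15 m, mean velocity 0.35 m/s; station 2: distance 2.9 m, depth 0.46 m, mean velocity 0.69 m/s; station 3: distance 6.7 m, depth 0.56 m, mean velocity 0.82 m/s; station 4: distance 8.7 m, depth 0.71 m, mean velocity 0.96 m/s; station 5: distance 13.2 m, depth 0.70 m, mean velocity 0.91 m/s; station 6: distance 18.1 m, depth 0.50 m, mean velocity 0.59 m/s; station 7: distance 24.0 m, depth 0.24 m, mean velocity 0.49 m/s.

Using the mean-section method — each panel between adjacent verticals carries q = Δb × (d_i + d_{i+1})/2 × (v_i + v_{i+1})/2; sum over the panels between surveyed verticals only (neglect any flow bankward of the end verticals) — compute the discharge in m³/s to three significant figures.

9.40 m³/s

Panel 1-2: Δb = 2.9 m, d̄ = (0.15+0.46)/2 = 0.305, v̄ = (0.35+0.69)/2 = 0.52 → q = 2.9×0.305×0.52 = 0.4599 m³/s
Panel 2-3: Δb = 3.8 m, d̄ = (0.46+0.56)/2 = 0.51, v̄ = (0.69+0.82)/2 = 0.755 → q = 3.8×0.51×0.755 = 1.463 m³/s
Panel 3-4: Δb = 2 m, d̄ = (0.56+0.71)/2 = 0.635, v̄ = (0.82+0.96)/2 = 0.89 → q = 2×0.635×0.89 = 1.130 m³/s
Panel 4-5: Δb = 4.5 m, d̄ = (0.71+0.70)/2 = 0.705, v̄ = (0.96+0.91)/2 = 0.935 → q = 4.5×0.705×0.935 = 2.966 m³/s
Panel 5-6: Δb = 4.9 m, d̄ = (0.70+0.50)/2 = 0.6, v̄ = (0.91+0.59)/2 = 0.75 → q = 4.9×0.6×0.75 = 2.205 m³/s
Panel 6-7: Δb = 5.9 m, d̄ = (0.50+0.24)/2 = 0.37, v̄ = (0.59+0.49)/2 = 0.54 → q = 5.9×0.37×0.54 = 1.179 m³/s
Q = Σ q = 9.404 m³/s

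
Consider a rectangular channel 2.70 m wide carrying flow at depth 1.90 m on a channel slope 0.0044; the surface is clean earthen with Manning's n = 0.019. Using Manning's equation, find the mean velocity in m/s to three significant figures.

A = b·y = 2.70 × 1.90 = 5.130 m²
P = b + 2y = 2.70 + 2×1.90 = 6.500 m
R = A/P = 5.130/6.500 = 0.7892 m
Q = (1/n)·A·R^(2/3)·S^(1/2) = (1/0.019) × 5.130 × 0.7892^(2/3) × 0.0044^(1/2) = 15.30 m³/s
V = Q/A = 15.30/5.130 = 2.982 m/s

2.98 m/s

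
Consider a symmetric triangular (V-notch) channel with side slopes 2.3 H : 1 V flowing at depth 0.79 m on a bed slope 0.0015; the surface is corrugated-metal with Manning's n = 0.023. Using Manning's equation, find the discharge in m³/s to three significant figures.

A = z·y² = 2.3×0.79² = 1.435 m²
P = 2y√(1+z²) = 2×0.79×√(1+2.3²) = 3.963 m
R = A/P = 1.435/3.963 = 0.3622 m
Q = (1/n)·A·R^(2/3)·S^(1/2) = (1/0.023) × 1.435 × 0.3622^(2/3) × 0.0015^(1/2) = 1.228 m³/s

1.23 m³/s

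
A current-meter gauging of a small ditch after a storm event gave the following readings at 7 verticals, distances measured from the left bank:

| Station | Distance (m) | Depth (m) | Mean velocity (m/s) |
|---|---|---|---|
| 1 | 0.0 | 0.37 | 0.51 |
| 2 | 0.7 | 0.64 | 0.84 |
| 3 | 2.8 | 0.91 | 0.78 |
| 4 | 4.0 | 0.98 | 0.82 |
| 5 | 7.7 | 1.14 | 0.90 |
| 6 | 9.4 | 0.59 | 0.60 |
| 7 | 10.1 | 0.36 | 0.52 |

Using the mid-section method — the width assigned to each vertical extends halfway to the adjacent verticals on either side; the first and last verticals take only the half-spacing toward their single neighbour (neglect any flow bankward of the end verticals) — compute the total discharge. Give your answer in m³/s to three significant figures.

7.22 m³/s

w_1 = (0.7 − 0.0)/2 = 0.35 m; q_1 = 0.51 × 0.37 × 0.35 = 0.06605 m³/s
w_2 = (2.8 − 0.0)/2 = 1.4 m; q_2 = 0.84 × 0.64 × 1.4 = 0.7526 m³/s
w_3 = (4.0 − 0.7)/2 = 1.65 m; q_3 = 0.78 × 0.91 × 1.65 = 1.171 m³/s
w_4 = (7.7 − 2.8)/2 = 2.45 m; q_4 = 0.82 × 0.98 × 2.45 = 1.969 m³/s
w_5 = (9.4 − 4.0)/2 = 2.7 m; q_5 = 0.90 × 1.14 × 2.7 = 2.770 m³/s
w_6 = (10.1 − 7.7)/2 = 1.2 m; q_6 = 0.60 × 0.59 × 1.2 = 0.4248 m³/s
w_7 = (10.1 − 9.4)/2 = 0.35 m; q_7 = 0.52 × 0.36 × 0.35 = 0.06552 m³/s
Q = Σ qᵢ = 7.219 m³/s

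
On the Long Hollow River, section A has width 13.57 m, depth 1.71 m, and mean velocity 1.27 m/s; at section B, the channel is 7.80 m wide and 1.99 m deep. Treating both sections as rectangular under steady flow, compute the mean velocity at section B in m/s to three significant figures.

Q = A₁V₁ = (13.57×1.71) × 1.27 = 29.47 m³/s
A₂ = 7.80 × 1.99 = 15.52 m²
V₂ = Q/A₂ = 29.47/15.52 = 1.899 m/s

1.90 m/s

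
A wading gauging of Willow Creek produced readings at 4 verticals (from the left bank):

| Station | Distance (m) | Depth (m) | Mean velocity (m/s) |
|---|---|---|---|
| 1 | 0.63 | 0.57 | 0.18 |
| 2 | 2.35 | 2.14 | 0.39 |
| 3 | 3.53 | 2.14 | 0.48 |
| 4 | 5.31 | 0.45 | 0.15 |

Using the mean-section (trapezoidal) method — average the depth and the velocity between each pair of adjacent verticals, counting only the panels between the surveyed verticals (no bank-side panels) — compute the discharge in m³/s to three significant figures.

2.49 m³/s

Panel 1-2: Δb = 1.72 m, d̄ = (0.57+2.14)/2 = 1.355, v̄ = (0.18+0.39)/2 = 0.285 → q = 1.72×1.355×0.285 = 0.6642 m³/s
Panel 2-3: Δb = 1.18 m, d̄ = (2.14+2.14)/2 = 2.14, v̄ = (0.39+0.48)/2 = 0.435 → q = 1.18×2.14×0.435 = 1.098 m³/s
Panel 3-4: Δb = 1.78 m, d̄ = (2.14+0.45)/2 = 1.295, v̄ = (0.48+0.15)/2 = 0.315 → q = 1.78×1.295×0.315 = 0.7261 m³/s
Q = Σ q = 2.489 m³/s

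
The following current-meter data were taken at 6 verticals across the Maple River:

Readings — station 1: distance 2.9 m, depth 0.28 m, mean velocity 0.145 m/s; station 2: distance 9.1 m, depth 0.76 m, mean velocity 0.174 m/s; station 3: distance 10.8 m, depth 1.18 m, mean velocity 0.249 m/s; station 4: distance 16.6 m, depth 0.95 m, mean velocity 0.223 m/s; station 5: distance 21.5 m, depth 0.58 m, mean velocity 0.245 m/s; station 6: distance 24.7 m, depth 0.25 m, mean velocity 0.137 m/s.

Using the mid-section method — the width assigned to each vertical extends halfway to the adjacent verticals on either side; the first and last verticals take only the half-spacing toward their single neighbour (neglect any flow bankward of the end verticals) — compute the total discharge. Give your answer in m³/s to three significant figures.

3.51 m³/s

w_1 = (9.1 − 2.9)/2 = 3.1 m; q_1 = 0.145 × 0.28 × 3.1 = 0.1259 m³/s
w_2 = (10.8 − 2.9)/2 = 3.95 m; q_2 = 0.174 × 0.76 × 3.95 = 0.5223 m³/s
w_3 = (16.6 − 9.1)/2 = 3.75 m; q_3 = 0.249 × 1.18 × 3.75 = 1.102 m³/s
w_4 = (21.5 − 10.8)/2 = 5.35 m; q_4 = 0.223 × 0.95 × 5.35 = 1.133 m³/s
w_5 = (24.7 − 16.6)/2 = 4.05 m; q_5 = 0.245 × 0.58 × 4.05 = 0.5755 m³/s
w_6 = (24.7 − 21.5)/2 = 1.6 m; q_6 = 0.137 × 0.25 × 1.6 = 0.05480 m³/s
Q = Σ qᵢ = 3.514 m³/s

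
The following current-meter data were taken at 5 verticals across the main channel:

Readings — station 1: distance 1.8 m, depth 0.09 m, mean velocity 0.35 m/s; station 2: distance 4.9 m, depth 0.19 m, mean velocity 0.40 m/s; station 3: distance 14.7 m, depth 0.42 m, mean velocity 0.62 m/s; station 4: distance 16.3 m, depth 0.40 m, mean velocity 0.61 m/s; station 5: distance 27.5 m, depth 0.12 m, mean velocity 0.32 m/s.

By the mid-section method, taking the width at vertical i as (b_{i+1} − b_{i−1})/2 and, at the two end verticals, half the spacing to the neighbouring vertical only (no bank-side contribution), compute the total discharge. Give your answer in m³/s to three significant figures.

w_1 = (4.9 − 1.8)/2 = 1.55 m; q_1 = 0.35 × 0.09 × 1.55 = 0.04883 m³/s
w_2 = (14.7 − 1.8)/2 = 6.45 m; q_2 = 0.40 × 0.19 × 6.45 = 0.4902 m³/s
w_3 = (16.3 − 4.9)/2 = 5.7 m; q_3 = 0.62 × 0.42 × 5.7 = 1.484 m³/s
w_4 = (27.5 − 14.7)/2 = 6.4 m; q_4 = 0.61 × 0.40 × 6.4 = 1.562 m³/s
w_5 = (27.5 − 16.3)/2 = 5.6 m; q_5 = 0.32 × 0.12 × 5.6 = 0.2150 m³/s
Q = Σ qᵢ = 3.800 m³/s

3.80 m³/s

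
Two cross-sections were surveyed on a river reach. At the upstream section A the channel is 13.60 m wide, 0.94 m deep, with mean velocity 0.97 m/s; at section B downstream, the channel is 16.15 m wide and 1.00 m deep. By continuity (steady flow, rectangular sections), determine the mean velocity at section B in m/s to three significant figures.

0.768 m/s

Q = A₁V₁ = (13.60×0.94) × 0.97 = 12.40 m³/s
A₂ = 16.15 × 1.00 = 16.15 m²
V₂ = Q/A₂ = 12.40/16.15 = 0.7678 m/s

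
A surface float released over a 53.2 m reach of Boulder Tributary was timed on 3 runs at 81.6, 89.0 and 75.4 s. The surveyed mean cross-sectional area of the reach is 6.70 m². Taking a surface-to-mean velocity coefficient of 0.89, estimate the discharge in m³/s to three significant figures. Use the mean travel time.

3.87 m³/s

t̄ = (81.6 + 89.0 + 75.4) / 3 = 82 s
v_surface = L / t̄ = 53.2 / 82 = 0.6488 m/s
v_mean = 0.89 × 0.6488 = 0.5774 m/s
Q = A × v_mean = 6.70 × 0.5774 = 3.869 m³/s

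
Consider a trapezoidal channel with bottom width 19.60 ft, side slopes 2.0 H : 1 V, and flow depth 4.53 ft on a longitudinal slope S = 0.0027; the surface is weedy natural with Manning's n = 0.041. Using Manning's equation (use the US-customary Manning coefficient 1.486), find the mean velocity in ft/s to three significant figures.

4.14 ft/s

A = (b + z·y)·y = (19.60 + 2.0×4.53)×4.53 = 129.8 ft²
P = b + 2y√(1+z²) = 19.60 + 2×4.53×√(1+2.0²) = 39.86 ft
R = A/P = 129.8/39.86 = 3.257 ft
Q = (1.486/n)·A·R^(2/3)·S^(1/2) = (1.486/0.041) × 129.8 × 3.257^(2/3) × 0.0027^(1/2) = 537.3 ft³/s
V = Q/A = 537.3/129.8 = 4.138 ft/s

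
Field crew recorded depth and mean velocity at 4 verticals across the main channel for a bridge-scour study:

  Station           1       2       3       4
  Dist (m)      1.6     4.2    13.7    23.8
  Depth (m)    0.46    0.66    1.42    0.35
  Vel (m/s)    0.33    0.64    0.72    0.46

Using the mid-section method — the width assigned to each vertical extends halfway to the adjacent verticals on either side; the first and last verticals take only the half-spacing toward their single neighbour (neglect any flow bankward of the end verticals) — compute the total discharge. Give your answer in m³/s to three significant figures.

w_1 = (4.2 − 1.6)/2 = 1.3 m; q_1 = 0.33 × 0.46 × 1.3 = 0.1973 m³/s
w_2 = (13.7 − 1.6)/2 = 6.05 m; q_2 = 0.64 × 0.66 × 6.05 = 2.556 m³/s
w_3 = (23.8 − 4.2)/2 = 9.8 m; q_3 = 0.72 × 1.42 × 9.8 = 10.02 m³/s
w_4 = (23.8 − 13.7)/2 = 5.05 m; q_4 = 0.46 × 0.35 × 5.05 = 0.8131 m³/s
Q = Σ qᵢ = 13.59 m³/s

13.6 m³/s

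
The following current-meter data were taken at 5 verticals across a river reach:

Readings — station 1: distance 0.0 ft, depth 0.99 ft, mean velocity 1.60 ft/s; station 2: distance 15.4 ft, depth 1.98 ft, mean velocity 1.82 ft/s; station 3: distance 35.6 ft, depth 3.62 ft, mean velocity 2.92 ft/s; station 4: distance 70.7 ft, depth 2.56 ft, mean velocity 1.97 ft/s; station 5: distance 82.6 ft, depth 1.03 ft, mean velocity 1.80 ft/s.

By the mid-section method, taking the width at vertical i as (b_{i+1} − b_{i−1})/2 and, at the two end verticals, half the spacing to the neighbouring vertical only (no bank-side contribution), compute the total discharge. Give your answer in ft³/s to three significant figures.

w_1 = (15.4 − 0.0)/2 = 7.7 ft; q_1 = 1.60 × 0.99 × 7.7 = 12.20 ft³/s
w_2 = (35.6 − 0.0)/2 = 17.8 ft; q_2 = 1.82 × 1.98 × 17.8 = 64.14 ft³/s
w_3 = (70.7 − 15.4)/2 = 27.65 ft; q_3 = 2.92 × 3.62 × 27.65 = 292.3 ft³/s
w_4 = (82.6 − 35.6)/2 = 23.5 ft; q_4 = 1.97 × 2.56 × 23.5 = 118.5 ft³/s
w_5 = (82.6 − 70.7)/2 = 5.95 ft; q_5 = 1.80 × 1.03 × 5.95 = 11.03 ft³/s
Q = Σ qᵢ = 498.2 ft³/s

498 ft³/s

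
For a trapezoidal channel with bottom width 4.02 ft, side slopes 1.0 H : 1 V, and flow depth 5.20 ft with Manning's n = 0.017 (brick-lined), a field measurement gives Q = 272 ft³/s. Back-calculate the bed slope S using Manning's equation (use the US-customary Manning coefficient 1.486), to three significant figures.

A = (b + z·y)·y = (4.02 + 1.0×5.20)×5.20 = 47.94 ft²
P = b + 2y√(1+z²) = 4.02 + 2×5.20×√(1+1.0²) = 18.73 ft
R = A/P = 47.94/18.73 = 2.560 ft
S = (Q·n / (1.486·A·R^(2/3)))² = (272×0.017 / (1.486×47.94×1.871))² = 0.001203

0.00120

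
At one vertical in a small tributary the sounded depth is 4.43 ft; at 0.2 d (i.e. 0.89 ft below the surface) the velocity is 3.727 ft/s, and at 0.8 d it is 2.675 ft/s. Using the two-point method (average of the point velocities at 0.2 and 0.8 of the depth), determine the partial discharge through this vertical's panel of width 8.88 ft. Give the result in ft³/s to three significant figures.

v̄ = (3.727 + 2.675) / 2 = 3.201 ft/s
q = v̄ × d × w = 3.201 × 4.43 × 8.88 = 125.9 ft³/s

126 ft³/s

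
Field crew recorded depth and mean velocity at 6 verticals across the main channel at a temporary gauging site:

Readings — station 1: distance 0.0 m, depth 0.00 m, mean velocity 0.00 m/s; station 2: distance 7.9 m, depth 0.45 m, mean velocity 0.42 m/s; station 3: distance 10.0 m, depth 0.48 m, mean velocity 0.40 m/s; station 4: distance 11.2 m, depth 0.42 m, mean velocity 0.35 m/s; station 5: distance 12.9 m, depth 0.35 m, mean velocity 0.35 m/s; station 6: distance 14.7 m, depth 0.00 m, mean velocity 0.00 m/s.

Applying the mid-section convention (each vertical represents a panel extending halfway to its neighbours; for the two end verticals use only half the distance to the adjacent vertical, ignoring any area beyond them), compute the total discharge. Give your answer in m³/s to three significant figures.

w_2 = (10.0 − 0.0)/2 = 5 m; q_2 = 0.42 × 0.45 × 5 = 0.9450 m³/s
w_3 = (11.2 − 7.9)/2 = 1.65 m; q_3 = 0.40 × 0.48 × 1.65 = 0.3168 m³/s
w_4 = (12.9 − 10.0)/2 = 1.45 m; q_4 = 0.35 × 0.42 × 1.45 = 0.2132 m³/s
w_5 = (14.7 − 11.2)/2 = 1.75 m; q_5 = 0.35 × 0.35 × 1.75 = 0.2144 m³/s
Stations 1, 6 contribute zero (depth or velocity is 0).
Q = Σ qᵢ = 1.689 m³/s

1.69 m³/s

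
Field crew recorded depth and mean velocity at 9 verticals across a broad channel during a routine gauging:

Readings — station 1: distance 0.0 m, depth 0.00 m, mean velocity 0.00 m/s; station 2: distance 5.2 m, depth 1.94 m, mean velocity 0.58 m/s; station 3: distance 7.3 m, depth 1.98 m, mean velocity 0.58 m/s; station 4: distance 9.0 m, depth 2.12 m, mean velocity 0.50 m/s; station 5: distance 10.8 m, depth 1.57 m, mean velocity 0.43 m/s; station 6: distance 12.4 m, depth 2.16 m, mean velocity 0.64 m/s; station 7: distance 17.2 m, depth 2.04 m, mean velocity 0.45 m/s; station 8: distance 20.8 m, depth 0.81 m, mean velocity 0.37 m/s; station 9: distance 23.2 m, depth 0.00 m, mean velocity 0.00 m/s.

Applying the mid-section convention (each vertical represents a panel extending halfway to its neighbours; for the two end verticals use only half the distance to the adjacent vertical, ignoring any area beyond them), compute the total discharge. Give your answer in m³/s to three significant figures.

w_2 = (7.3 − 0.0)/2 = 3.65 m; q_2 = 0.58 × 1.94 × 3.65 = 4.107 m³/s
w_3 = (9.0 − 5.2)/2 = 1.9 m; q_3 = 0.58 × 1.98 × 1.9 = 2.182 m³/s
w_4 = (10.8 − 7.3)/2 = 1.75 m; q_4 = 0.50 × 2.12 × 1.75 = 1.855 m³/s
w_5 = (12.4 − 9.0)/2 = 1.7 m; q_5 = 0.43 × 1.57 × 1.7 = 1.148 m³/s
w_6 = (17.2 − 10.8)/2 = 3.2 m; q_6 = 0.64 × 2.16 × 3.2 = 4.424 m³/s
w_7 = (20.8 − 12.4)/2 = 4.2 m; q_7 = 0.45 × 2.04 × 4.2 = 3.856 m³/s
w_8 = (23.2 − 17.2)/2 = 3 m; q_8 = 0.37 × 0.81 × 3 = 0.8991 m³/s
Stations 1, 9 contribute zero (depth or velocity is 0).
Q = Σ qᵢ = 18.47 m³/s

18.5 m³/s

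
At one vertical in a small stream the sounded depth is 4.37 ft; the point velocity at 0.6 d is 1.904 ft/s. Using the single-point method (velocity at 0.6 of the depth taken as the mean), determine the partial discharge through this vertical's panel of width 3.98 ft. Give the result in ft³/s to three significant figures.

33.1 ft³/s

v̄ = v₀.₆ = 1.904 ft/s
q = v̄ × d × w = 1.904 × 4.37 × 3.98 = 33.12 ft³/s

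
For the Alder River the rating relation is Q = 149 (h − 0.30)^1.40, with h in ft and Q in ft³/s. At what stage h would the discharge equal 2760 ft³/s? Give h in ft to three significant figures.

h − h₀ = (Q/C)^(1/b) = (2760/149)^(1/1.40) = 8.045 ft
h = 0.30 + 8.045 = 8.345 ft

8.34 ft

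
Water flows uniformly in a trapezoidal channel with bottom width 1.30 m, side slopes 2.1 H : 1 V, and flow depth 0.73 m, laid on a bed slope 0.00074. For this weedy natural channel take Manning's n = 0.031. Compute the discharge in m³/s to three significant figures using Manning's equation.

1.05 m³/s

A = (b + z·y)·y = (1.30 + 2.1×0.73)×0.73 = 2.068 m²
P = b + 2y√(1+z²) = 1.30 + 2×0.73×√(1+2.1²) = 4.696 m
R = A/P = 2.068/4.696 = 0.4404 m
Q = (1/n)·A·R^(2/3)·S^(1/2) = (1/0.031) × 2.068 × 0.4404^(2/3) × 0.00074^(1/2) = 1.050 m³/s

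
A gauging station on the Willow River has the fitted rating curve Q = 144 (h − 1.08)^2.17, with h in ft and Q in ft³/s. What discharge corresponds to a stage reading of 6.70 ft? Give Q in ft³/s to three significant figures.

6100 ft³/s

Q = 144 × (6.70 − 1.08)^2.17 = 144 × 5.62^2.17 = 6099 ft³/s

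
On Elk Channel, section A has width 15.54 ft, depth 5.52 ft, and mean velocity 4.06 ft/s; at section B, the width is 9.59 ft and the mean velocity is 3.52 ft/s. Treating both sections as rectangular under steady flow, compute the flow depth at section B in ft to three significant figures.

Q = A₁V₁ = (15.54×5.52) × 4.06 = 348.3 ft³/s
d₂ = Q/(b₂ V₂) = 348.3/(9.59×3.52) = 10.32 ft

10.3 ft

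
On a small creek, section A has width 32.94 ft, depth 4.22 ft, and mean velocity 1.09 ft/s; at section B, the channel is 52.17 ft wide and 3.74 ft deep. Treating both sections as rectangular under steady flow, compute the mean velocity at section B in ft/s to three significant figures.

Q = A₁V₁ = (32.94×4.22) × 1.09 = 151.5 ft³/s
A₂ = 52.17 × 3.74 = 195.1 ft²
V₂ = Q/A₂ = 151.5/195.1 = 0.7766 ft/s

0.777 ft/s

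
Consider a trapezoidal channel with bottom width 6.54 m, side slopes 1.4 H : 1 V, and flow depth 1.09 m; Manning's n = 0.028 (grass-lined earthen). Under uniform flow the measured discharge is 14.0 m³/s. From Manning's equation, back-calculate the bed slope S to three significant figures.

0.00245

A = (b + z·y)·y = (6.54 + 1.4×1.09)×1.09 = 8.792 m²
P = b + 2y√(1+z²) = 6.54 + 2×1.09×√(1+1.4²) = 10.29 m
R = A/P = 8.792/10.29 = 0.8544 m
S = (Q·n / (1·A·R^(2/3)))² = (14.0×0.028 / (1×8.792×0.9004))² = 0.002452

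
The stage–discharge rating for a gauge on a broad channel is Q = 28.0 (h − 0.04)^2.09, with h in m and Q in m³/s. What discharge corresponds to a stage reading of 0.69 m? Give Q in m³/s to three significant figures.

11.4 m³/s

Q = 28.0 × (0.69 − 0.04)^2.09 = 28.0 × 0.65^2.09 = 11.38 m³/s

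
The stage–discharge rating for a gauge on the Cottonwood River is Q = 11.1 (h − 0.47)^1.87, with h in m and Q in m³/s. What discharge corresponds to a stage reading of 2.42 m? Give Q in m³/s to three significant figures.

38.7 m³/s

Q = 11.1 × (2.42 − 0.47)^1.87 = 11.1 × 1.95^1.87 = 38.70 m³/s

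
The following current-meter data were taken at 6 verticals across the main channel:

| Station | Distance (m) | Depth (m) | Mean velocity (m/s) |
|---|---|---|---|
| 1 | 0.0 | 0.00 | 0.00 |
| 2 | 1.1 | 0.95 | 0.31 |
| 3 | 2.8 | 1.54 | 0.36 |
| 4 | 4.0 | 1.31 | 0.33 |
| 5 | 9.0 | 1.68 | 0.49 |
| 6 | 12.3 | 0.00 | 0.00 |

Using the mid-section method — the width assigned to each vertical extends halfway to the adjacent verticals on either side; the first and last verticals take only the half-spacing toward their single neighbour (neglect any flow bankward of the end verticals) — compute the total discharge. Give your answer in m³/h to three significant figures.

21500 m³/h

w_2 = (2.8 − 0.0)/2 = 1.4 m; q_2 = 0.31 × 0.95 × 1.4 = 0.4123 m³/s
w_3 = (4.0 − 1.1)/2 = 1.45 m; q_3 = 0.36 × 1.54 × 1.45 = 0.8039 m³/s
w_4 = (9.0 − 2.8)/2 = 3.1 m; q_4 = 0.33 × 1.31 × 3.1 = 1.340 m³/s
w_5 = (12.3 − 4.0)/2 = 4.15 m; q_5 = 0.49 × 1.68 × 4.15 = 3.416 m³/s
Stations 1, 6 contribute zero (depth or velocity is 0).
Q = Σ qᵢ = 5.973 m³/s
= 5.973 × 3600 = 21500 m³/h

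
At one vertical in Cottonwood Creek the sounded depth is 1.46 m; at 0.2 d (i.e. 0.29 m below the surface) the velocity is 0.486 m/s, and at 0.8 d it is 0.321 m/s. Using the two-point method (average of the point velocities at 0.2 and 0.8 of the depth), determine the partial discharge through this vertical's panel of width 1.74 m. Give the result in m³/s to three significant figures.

v̄ = (0.486 + 0.321) / 2 = 0.4035 m/s
q = v̄ × d × w = 0.4035 × 1.46 × 1.74 = 1.025 m³/s

1.03 m³/s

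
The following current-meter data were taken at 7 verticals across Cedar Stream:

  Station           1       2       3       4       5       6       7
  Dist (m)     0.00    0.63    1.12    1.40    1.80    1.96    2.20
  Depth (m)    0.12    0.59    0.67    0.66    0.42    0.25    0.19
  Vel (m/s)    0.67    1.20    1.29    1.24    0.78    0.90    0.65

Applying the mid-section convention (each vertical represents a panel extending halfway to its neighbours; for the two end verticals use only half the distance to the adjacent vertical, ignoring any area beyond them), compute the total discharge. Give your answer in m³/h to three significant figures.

4260 m³/h

w_1 = (0.63 − 0.00)/2 = 0.315 m; q_1 = 0.67 × 0.12 × 0.315 = 0.02533 m³/s
w_2 = (1.12 − 0.00)/2 = 0.56 m; q_2 = 1.20 × 0.59 × 0.56 = 0.3965 m³/s
w_3 = (1.40 − 0.63)/2 = 0.385 m; q_3 = 1.29 × 0.67 × 0.385 = 0.3328 m³/s
w_4 = (1.80 − 1.12)/2 = 0.34 m; q_4 = 1.24 × 0.66 × 0.34 = 0.2783 m³/s
w_5 = (1.96 − 1.40)/2 = 0.28 m; q_5 = 0.78 × 0.42 × 0.28 = 0.09173 m³/s
w_6 = (2.20 − 1.80)/2 = 0.2 m; q_6 = 0.90 × 0.25 × 0.2 = 0.04500 m³/s
w_7 = (2.20 − 1.96)/2 = 0.12 m; q_7 = 0.65 × 0.19 × 0.12 = 0.01482 m³/s
Q = Σ qᵢ = 1.184 m³/s
= 1.184 × 3600 = 4264 m³/h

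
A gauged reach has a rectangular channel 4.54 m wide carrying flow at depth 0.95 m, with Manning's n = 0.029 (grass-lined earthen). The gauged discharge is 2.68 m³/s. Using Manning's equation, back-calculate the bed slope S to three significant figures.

0.000554

A = b·y = 4.54 × 0.95 = 4.313 m²
P = b + 2y = 4.54 + 2×0.95 = 6.440 m
R = A/P = 4.313/6.440 = 0.6697 m
S = (Q·n / (1·A·R^(2/3)))² = (2.68×0.029 / (1×4.313×0.7655))² = 0.0005542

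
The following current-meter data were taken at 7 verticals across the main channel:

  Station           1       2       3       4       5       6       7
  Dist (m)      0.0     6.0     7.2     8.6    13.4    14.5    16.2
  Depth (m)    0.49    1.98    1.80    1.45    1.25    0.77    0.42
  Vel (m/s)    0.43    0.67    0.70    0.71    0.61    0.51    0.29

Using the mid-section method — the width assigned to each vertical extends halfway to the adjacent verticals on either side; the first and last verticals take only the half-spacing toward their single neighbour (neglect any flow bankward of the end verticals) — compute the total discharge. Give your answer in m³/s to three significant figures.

w_1 = (6.0 − 0.0)/2 = 3 m; q_1 = 0.43 × 0.49 × 3 = 0.6321 m³/s
w_2 = (7.2 − 0.0)/2 = 3.6 m; q_2 = 0.67 × 1.98 × 3.6 = 4.776 m³/s
w_3 = (8.6 − 6.0)/2 = 1.3 m; q_3 = 0.70 × 1.80 × 1.3 = 1.638 m³/s
w_4 = (13.4 − 7.2)/2 = 3.1 m; q_4 = 0.71 × 1.45 × 3.1 = 3.191 m³/s
w_5 = (14.5 − 8.6)/2 = 2.95 m; q_5 = 0.61 × 1.25 × 2.95 = 2.249 m³/s
w_6 = (16.2 − 13.4)/2 = 1.4 m; q_6 = 0.51 × 0.77 × 1.4 = 0.5498 m³/s
w_7 = (16.2 − 14.5)/2 = 0.85 m; q_7 = 0.29 × 0.42 × 0.85 = 0.1035 m³/s
Q = Σ qᵢ = 13.14 m³/s

13.1 m³/s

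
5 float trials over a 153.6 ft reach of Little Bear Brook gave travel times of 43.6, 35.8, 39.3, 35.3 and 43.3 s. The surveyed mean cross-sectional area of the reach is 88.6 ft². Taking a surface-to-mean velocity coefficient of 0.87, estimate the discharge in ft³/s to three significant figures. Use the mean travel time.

300 ft³/s

t̄ = (43.6 + 35.8 + 39.3 + 35.3 + 43.3) / 5 = 39.46 s
v_surface = L / t̄ = 153.6 / 39.46 = 3.893 ft/s
v_mean = 0.87 × 3.893 = 3.387 ft/s
Q = A × v_mean = 88.6 × 3.387 = 300.0 ft³/s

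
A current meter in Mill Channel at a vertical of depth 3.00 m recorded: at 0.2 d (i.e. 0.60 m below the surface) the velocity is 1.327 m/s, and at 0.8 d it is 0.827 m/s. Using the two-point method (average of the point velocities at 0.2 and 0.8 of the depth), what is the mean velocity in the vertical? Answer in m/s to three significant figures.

1.08 m/s

v̄ = (1.327 + 0.827) / 2 = 1.077 m/s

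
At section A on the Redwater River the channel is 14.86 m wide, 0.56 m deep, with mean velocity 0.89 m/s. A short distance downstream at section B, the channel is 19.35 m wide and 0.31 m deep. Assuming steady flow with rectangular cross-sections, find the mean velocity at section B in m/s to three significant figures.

Q = A₁V₁ = (14.86×0.56) × 0.89 = 7.406 m³/s
A₂ = 19.35 × 0.31 = 5.999 m²
V₂ = Q/A₂ = 7.406/5.999 = 1.235 m/s

1.23 m/s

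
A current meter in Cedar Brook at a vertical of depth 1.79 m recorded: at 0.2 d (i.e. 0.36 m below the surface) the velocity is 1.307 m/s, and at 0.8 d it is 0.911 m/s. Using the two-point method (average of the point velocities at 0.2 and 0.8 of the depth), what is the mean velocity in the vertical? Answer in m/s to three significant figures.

1.11 m/s

v̄ = (1.307 + 0.911) / 2 = 1.109 m/s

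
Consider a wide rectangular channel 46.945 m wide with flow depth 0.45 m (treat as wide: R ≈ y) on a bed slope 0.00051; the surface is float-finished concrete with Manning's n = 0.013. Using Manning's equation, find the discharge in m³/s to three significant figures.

A = b·y = 46.945 × 0.45 = 21.13 m²
Wide channel: R ≈ y = 0.45 m
Q = (1/n)·A·R^(2/3)·S^(1/2) = (1/0.013) × 21.13 × 0.4500^(2/3) × 0.00051^(1/2) = 21.55 m³/s

21.6 m³/s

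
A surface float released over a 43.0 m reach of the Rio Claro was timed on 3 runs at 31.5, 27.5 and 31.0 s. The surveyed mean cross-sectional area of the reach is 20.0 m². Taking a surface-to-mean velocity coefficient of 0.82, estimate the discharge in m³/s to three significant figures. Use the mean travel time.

23.5 m³/s

t̄ = (31.5 + 27.5 + 31.0) / 3 = 30 s
v_surface = L / t̄ = 43.0 / 30 = 1.433 m/s
v_mean = 0.82 × 1.433 = 1.175 m/s
Q = A × v_mean = 20.0 × 1.175 = 23.51 m³/s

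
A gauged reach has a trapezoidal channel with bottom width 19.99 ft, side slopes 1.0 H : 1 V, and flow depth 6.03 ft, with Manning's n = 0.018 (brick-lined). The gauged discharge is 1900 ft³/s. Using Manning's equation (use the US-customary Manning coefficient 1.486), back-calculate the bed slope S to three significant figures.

A = (b + z·y)·y = (19.99 + 1.0×6.03)×6.03 = 156.9 ft²
P = b + 2y√(1+z²) = 19.99 + 2×6.03×√(1+1.0²) = 37.05 ft
R = A/P = 156.9/37.05 = 4.235 ft
S = (Q·n / (1.486·A·R^(2/3)))² = (1900×0.018 / (1.486×156.9×2.618))² = 0.003140

0.00314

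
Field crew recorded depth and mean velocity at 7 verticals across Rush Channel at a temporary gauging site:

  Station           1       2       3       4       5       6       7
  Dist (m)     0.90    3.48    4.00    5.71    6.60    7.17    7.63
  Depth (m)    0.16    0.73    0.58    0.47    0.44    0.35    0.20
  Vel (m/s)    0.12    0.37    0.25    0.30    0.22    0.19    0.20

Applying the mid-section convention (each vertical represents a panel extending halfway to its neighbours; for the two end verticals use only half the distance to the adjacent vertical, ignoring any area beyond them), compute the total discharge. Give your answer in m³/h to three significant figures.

w_1 = (3.48 − 0.90)/2 = 1.29 m; q_1 = 0.12 × 0.16 × 1.29 = 0.02477 m³/s
w_2 = (4.00 − 0.90)/2 = 1.55 m; q_2 = 0.37 × 0.73 × 1.55 = 0.4187 m³/s
w_3 = (5.71 − 3.48)/2 = 1.115 m; q_3 = 0.25 × 0.58 × 1.115 = 0.1617 m³/s
w_4 = (6.60 − 4.00)/2 = 1.3 m; q_4 = 0.30 × 0.47 × 1.3 = 0.1833 m³/s
w_5 = (7.17 − 5.71)/2 = 0.73 m; q_5 = 0.22 × 0.44 × 0.73 = 0.07066 m³/s
w_6 = (7.63 − 6.60)/2 = 0.515 m; q_6 = 0.19 × 0.35 × 0.515 = 0.03425 m³/s
w_7 = (7.63 − 7.17)/2 = 0.23 m; q_7 = 0.20 × 0.20 × 0.23 = 0.009200 m³/s
Q = Σ qᵢ = 0.9025 m³/s
= 0.9025 × 3600 = 3249 m³/h

3250 m³/h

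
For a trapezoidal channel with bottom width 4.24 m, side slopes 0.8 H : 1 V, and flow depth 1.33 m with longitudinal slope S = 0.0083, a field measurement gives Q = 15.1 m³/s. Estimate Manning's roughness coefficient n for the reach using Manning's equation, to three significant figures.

A = (b + z·y)·y = (4.24 + 0.8×1.33)×1.33 = 7.054 m²
P = b + 2y√(1+z²) = 4.24 + 2×1.33×√(1+0.8²) = 7.646 m
R = A/P = 7.054/7.646 = 0.9226 m
n = (1/Q)·A·R^(2/3)·S^(1/2) = (1/15.1) × 7.054 × 0.9477 × 0.09110 = 0.04033

0.0403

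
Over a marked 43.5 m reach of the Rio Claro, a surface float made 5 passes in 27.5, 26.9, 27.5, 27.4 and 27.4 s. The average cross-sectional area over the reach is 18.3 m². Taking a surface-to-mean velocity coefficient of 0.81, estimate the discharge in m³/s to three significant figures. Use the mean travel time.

t̄ = (27.5 + 26.9 + 27.5 + 27.4 + 27.4) / 5 = 27.34 s
v_surface = L / t̄ = 43.5 / 27.34 = 1.591 m/s
v_mean = 0.81 × 1.591 = 1.289 m/s
Q = A × v_mean = 18.3 × 1.289 = 23.58 m³/s

23.6 m³/s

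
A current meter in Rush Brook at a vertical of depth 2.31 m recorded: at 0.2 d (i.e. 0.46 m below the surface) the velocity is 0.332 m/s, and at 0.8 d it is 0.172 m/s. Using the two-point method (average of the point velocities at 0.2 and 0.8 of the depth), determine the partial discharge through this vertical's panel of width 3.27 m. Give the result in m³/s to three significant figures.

v̄ = (0.332 + 0.172) / 2 = 0.2520 m/s
q = v̄ × d × w = 0.2520 × 2.31 × 3.27 = 1.904 m³/s

1.90 m³/s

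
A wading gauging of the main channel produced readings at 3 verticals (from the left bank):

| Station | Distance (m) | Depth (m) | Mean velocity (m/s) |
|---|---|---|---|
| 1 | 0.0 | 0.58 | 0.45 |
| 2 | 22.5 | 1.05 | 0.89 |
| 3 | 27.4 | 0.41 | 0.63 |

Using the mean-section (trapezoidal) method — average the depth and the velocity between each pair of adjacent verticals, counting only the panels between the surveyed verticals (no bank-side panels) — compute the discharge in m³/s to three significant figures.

15.0 m³/s

Panel 1-2: Δb = 22.5 m, d̄ = (0.58+1.05)/2 = 0.815, v̄ = (0.45+0.89)/2 = 0.67 → q = 22.5×0.815×0.67 = 12.29 m³/s
Panel 2-3: Δb = 4.9 m, d̄ = (1.05+0.41)/2 = 0.73, v̄ = (0.89+0.63)/2 = 0.76 → q = 4.9×0.73×0.76 = 2.719 m³/s
Q = Σ q = 15.00 m³/s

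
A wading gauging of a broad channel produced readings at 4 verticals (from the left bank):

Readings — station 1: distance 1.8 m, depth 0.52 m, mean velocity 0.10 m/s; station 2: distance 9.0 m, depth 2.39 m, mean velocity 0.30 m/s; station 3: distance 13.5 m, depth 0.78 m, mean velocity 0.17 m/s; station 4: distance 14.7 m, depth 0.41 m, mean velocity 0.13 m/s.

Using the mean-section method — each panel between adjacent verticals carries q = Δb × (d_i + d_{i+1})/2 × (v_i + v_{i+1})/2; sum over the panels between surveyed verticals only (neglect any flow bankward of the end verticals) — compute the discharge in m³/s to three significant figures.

Panel 1-2: Δb = 7.2 m, d̄ = (0.52+2.39)/2 = 1.455, v̄ = (0.10+0.30)/2 = 0.2 → q = 7.2×1.455×0.2 = 2.095 m³/s
Panel 2-3: Δb = 4.5 m, d̄ = (2.39+0.78)/2 = 1.585, v̄ = (0.30+0.17)/2 = 0.235 → q = 4.5×1.585×0.235 = 1.676 m³/s
Panel 3-4: Δb = 1.2 m, d̄ = (0.78+0.41)/2 = 0.595, v̄ = (0.17+0.13)/2 = 0.15 → q = 1.2×0.595×0.15 = 0.1071 m³/s
Q = Σ q = 3.878 m³/s

3.88 m³/s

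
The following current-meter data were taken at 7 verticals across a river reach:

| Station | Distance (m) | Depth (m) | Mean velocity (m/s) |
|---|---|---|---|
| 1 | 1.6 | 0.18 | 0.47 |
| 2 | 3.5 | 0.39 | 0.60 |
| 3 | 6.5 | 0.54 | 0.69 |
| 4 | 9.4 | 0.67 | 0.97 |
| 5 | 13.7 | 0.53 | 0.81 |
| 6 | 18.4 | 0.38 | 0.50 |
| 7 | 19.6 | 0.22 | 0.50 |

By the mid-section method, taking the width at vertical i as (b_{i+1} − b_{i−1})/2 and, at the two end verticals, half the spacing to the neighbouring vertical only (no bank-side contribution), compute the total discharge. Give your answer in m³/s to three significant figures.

6.65 m³/s

w_1 = (3.5 − 1.6)/2 = 0.95 m; q_1 = 0.47 × 0.18 × 0.95 = 0.08037 m³/s
w_2 = (6.5 − 1.6)/2 = 2.45 m; q_2 = 0.60 × 0.39 × 2.45 = 0.5733 m³/s
w_3 = (9.4 − 3.5)/2 = 2.95 m; q_3 = 0.69 × 0.54 × 2.95 = 1.099 m³/s
w_4 = (13.7 − 6.5)/2 = 3.6 m; q_4 = 0.97 × 0.67 × 3.6 = 2.340 m³/s
w_5 = (18.4 − 9.4)/2 = 4.5 m; q_5 = 0.81 × 0.53 × 4.5 = 1.932 m³/s
w_6 = (19.6 − 13.7)/2 = 2.95 m; q_6 = 0.50 × 0.38 × 2.95 = 0.5605 m³/s
w_7 = (19.6 − 18.4)/2 = 0.6 m; q_7 = 0.50 × 0.22 × 0.6 = 0.06600 m³/s
Q = Σ qᵢ = 6.651 m³/s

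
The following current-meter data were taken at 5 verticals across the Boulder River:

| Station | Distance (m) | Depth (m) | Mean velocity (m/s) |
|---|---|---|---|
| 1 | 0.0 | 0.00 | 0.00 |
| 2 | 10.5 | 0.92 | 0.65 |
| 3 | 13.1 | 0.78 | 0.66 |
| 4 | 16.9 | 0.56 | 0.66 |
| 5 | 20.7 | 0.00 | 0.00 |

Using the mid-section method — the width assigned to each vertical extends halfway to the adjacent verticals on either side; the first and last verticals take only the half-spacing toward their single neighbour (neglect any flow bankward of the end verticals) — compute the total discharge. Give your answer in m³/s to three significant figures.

w_2 = (13.1 − 0.0)/2 = 6.55 m; q_2 = 0.65 × 0.92 × 6.55 = 3.917 m³/s
w_3 = (16.9 − 10.5)/2 = 3.2 m; q_3 = 0.66 × 0.78 × 3.2 = 1.647 m³/s
w_4 = (20.7 − 13.1)/2 = 3.8 m; q_4 = 0.66 × 0.56 × 3.8 = 1.404 m³/s
Stations 1, 5 contribute zero (depth or velocity is 0).
Q = Σ qᵢ = 6.969 m³/s

6.97 m³/s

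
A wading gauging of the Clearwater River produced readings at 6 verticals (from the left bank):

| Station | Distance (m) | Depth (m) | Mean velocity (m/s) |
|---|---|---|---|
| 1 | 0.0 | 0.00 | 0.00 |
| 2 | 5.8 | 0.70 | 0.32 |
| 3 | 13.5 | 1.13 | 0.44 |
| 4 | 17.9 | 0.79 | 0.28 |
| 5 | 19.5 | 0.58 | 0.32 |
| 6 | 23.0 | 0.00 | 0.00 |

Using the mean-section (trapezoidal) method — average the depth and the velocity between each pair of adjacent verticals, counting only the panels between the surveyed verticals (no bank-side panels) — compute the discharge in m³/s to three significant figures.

Panel 1-2: Δb = 5.8 m, d̄ = (0.00+0.70)/2 = 0.35, v̄ = (0.00+0.32)/2 = 0.16 → q = 5.8×0.35×0.16 = 0.3248 m³/s
Panel 2-3: Δb = 7.7 m, d̄ = (0.70+1.13)/2 = 0.915, v̄ = (0.32+0.44)/2 = 0.38 → q = 7.7×0.915×0.38 = 2.677 m³/s
Panel 3-4: Δb = 4.4 m, d̄ = (1.13+0.79)/2 = 0.96, v̄ = (0.44+0.28)/2 = 0.36 → q = 4.4×0.96×0.36 = 1.521 m³/s
Panel 4-5: Δb = 1.6 m, d̄ = (0.79+0.58)/2 = 0.685, v̄ = (0.28+0.32)/2 = 0.3 → q = 1.6×0.685×0.3 = 0.3288 m³/s
Panel 5-6: Δb = 3.5 m, d̄ = (0.58+0.00)/2 = 0.29, v̄ = (0.32+0.00)/2 = 0.16 → q = 3.5×0.29×0.16 = 0.1624 m³/s
Q = Σ q = 5.014 m³/s

5.01 m³/s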